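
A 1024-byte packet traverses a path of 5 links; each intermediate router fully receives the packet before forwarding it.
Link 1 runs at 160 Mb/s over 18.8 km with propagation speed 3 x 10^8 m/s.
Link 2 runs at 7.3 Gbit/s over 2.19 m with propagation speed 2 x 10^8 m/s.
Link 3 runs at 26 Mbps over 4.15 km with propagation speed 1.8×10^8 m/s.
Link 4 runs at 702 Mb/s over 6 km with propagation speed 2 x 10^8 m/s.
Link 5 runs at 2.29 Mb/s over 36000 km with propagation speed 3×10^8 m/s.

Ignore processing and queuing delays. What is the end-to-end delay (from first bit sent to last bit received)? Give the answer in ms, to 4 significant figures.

124.1 ms

L = 1024 × 8 = 8192 bits.
Transmission delays (L/R per hop): 0.0512, 0.00112219, 0.315077, 0.0116695, 3.57729 ms; sum = 3.95636 ms.
Propagation delays (d/s per hop): 0.0626667, 1.095e-05, 0.0230556, 0.03, 120 ms; sum = 120.116 ms.
End-to-end = 124.1 ms.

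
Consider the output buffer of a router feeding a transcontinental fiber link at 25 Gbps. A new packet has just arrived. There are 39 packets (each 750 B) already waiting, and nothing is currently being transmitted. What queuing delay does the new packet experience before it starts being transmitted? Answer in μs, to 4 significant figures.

Each queued packet: L/R = 6000/25000000000 = 0.24 μs.
39 queued → 9.36 μs.
Queuing delay = 9.360 μs.

9.360 μs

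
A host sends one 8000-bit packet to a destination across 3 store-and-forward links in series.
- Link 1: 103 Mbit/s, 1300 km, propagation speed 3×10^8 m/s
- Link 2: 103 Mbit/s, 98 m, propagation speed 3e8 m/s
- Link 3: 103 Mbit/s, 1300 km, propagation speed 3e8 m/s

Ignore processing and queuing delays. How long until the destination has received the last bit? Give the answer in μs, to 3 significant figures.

Transmission delay per hop = L/R = 8000/103000000 = 77.6699 μs; 3 hops → 233.01 μs.
Propagation delays (d/s per hop): 4333.33, 0.326667, 4333.33 μs; sum = 8666.99 μs.
End-to-end = 8900 μs.

8900 μs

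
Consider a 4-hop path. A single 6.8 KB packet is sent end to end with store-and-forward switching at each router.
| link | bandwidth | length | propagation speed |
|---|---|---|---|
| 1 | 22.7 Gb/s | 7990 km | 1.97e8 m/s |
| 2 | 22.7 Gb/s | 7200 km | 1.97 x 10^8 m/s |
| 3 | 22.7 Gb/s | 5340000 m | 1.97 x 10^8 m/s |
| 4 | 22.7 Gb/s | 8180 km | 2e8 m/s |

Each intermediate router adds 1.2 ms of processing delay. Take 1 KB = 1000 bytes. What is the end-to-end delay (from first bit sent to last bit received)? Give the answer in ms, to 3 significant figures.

149 ms

L = 54400 bits.
Transmission delay per hop = L/R = 54400/22700000000 = 0.00239648 ms; 4 hops → 0.0095859 ms.
Propagation delays (d/s per hop): 40.5584, 36.5482, 27.1066, 40.9 ms; sum = 145.113 ms.
Processing at 3 router(s): 3 × 1.2 ms = 3.6 ms.
End-to-end = 149 ms.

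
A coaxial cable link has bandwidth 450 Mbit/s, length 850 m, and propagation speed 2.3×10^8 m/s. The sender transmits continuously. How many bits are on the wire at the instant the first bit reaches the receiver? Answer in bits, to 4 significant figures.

1663 bits

Propagation delay = 850 / 2.3e+08 = 3.69565e-06 s.
BDP = R × t_prop = 450000000 × 3.69565e-06 = 1663.04 bits.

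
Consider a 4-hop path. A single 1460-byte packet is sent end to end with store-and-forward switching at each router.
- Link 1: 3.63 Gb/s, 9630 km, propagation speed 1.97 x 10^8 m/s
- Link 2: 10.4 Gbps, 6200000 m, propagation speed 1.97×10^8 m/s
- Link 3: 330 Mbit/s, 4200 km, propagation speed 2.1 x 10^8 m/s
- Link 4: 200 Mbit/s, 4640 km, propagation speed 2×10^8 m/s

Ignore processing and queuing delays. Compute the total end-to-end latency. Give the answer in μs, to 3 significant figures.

L = 1460 × 8 = 11680 bits.
Transmission delays (L/R per hop): 3.21763, 1.12308, 35.3939, 58.4 μs; sum = 98.1346 μs.
Propagation delays (d/s per hop): 48883.2, 31472.1, 20000, 23200 μs; sum = 123555 μs.
End-to-end = 124000 μs.

124000 μs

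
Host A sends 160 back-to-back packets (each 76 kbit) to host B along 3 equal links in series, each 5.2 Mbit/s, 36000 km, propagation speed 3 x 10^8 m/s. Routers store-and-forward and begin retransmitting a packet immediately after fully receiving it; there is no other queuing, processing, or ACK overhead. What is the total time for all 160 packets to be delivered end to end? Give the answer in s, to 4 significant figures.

Per-hop transmission t_tx = L/R = 76000/5200000 = 0.0146154 s.
Per-hop propagation t_prop = 36000000/300000000 = 0.12 s.
Pipeline fill: first packet needs 3·t_tx to clear all hops; remaining 159 packets each add one t_tx.
Total = (3+160-1)·t_tx + 3·t_prop = 162·0.0146154 + 3·0.12 = 2.728 s.

2.728 s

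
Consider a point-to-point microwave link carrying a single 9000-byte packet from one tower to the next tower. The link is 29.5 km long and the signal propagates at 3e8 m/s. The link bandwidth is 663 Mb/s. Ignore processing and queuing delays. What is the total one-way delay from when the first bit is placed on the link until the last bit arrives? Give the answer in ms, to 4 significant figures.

L = 9000 × 8 = 72000 bits.
Transmission delay = L/R = 72000 / 663000000 = 0.108597 ms.
Propagation delay = d/s = 29500 m / 300000000 m/s = 0.0983333 ms.
Total = 0.2069 ms.

0.2069 ms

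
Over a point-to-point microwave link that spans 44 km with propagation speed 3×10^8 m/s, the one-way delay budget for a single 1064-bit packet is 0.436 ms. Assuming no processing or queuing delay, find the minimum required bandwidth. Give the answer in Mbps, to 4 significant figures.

3.677 Mbps

Propagation delay = 44000 / 300000000 = 0.146667 ms.
Transmission budget = 0.436 − 0.146667 = 0.289333 ms.
R ≥ L / t_tx = 1064 bits / 0.000289333 s = 3.677 Mbps.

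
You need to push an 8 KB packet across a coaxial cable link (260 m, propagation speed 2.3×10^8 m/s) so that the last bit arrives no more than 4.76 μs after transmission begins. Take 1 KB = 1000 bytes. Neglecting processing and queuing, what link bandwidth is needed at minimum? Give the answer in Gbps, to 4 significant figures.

L = 64000 bits.
Propagation delay = 260 / 2.3e+08 = 1.13043 μs.
Transmission budget = 4.76 − 1.13043 = 3.62957 μs.
R ≥ L / t_tx = 64000 bits / 3.62957e-06 s = 17.63 Gbps.

17.63 Gbps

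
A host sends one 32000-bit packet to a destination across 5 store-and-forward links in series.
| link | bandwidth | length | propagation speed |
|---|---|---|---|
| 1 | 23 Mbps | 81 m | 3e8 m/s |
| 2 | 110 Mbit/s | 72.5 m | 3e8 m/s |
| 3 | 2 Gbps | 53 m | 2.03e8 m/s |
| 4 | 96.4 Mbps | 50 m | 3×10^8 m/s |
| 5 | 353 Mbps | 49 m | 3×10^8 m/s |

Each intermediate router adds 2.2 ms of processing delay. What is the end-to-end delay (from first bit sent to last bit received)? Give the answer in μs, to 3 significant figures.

Transmission delays (L/R per hop): 1391.3, 290.909, 16, 331.95, 90.6516 μs; sum = 2120.82 μs.
Propagation delays (d/s per hop): 0.27, 0.241667, 0.261084, 0.166667, 0.163333 μs; sum = 1.10275 μs.
Processing at 4 router(s): 4 × 2.2 ms = 8800 μs.
End-to-end = 10900 μs.

10900 μs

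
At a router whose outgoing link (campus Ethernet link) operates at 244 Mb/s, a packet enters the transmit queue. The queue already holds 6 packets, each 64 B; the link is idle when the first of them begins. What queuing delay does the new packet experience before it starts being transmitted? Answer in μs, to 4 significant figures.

12.59 μs

Each queued packet: L/R = 512/244000000 = 2.09836 μs.
6 queued → 12.5902 μs.
Queuing delay = 12.59 μs.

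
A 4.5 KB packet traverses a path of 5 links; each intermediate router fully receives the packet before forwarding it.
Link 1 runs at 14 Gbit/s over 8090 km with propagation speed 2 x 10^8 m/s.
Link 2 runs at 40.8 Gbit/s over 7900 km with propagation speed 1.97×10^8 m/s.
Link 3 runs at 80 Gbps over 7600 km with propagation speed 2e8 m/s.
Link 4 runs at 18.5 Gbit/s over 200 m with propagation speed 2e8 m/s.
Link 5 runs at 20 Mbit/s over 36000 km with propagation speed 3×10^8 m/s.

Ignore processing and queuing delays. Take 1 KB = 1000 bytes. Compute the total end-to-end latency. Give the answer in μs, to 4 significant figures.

240400 μs

L = 36000 bits.
Transmission delays (L/R per hop): 2.57143, 0.882353, 0.45, 1.94595, 1800 μs; sum = 1805.85 μs.
Propagation delays (d/s per hop): 40450, 40101.5, 38000, 1, 120000 μs; sum = 238553 μs.
End-to-end = 240400 μs.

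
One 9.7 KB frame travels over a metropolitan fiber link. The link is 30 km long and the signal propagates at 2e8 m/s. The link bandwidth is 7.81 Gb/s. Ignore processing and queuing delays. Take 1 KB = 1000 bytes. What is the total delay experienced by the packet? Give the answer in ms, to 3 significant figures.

L = 77600 bits.
Transmission delay = L/R = 77600 / 7810000000 = 0.00993598 ms.
Propagation delay = d/s = 30000 m / 200000000 m/s = 0.15 ms.
Total = 0.160 ms.

0.160 ms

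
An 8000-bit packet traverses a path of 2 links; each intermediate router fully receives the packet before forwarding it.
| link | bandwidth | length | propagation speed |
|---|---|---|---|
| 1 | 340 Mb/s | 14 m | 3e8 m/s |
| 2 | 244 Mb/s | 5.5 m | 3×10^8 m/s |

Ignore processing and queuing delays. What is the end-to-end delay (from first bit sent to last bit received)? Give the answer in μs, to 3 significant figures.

56.4 μs

Transmission delays (L/R per hop): 23.5294, 32.7869 μs; sum = 56.3163 μs.
Propagation delays (d/s per hop): 0.0466667, 0.0183333 μs; sum = 0.065 μs.
End-to-end = 56.4 μs.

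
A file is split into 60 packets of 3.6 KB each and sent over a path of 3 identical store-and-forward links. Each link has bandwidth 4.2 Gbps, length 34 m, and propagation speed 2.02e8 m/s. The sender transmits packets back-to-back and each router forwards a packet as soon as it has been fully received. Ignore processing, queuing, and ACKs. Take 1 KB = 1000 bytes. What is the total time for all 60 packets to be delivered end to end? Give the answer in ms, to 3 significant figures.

0.426 ms

Per-hop transmission t_tx = L/R = 28800/4200000000 = 0.00685714 ms.
Per-hop propagation t_prop = 34/202000000 = 0.000168317 ms.
Pipeline fill: first packet needs 3·t_tx to clear all hops; remaining 59 packets each add one t_tx.
Total = (3+60-1)·t_tx + 3·t_prop = 62·0.00685714 + 3·0.000168317 = 0.426 ms.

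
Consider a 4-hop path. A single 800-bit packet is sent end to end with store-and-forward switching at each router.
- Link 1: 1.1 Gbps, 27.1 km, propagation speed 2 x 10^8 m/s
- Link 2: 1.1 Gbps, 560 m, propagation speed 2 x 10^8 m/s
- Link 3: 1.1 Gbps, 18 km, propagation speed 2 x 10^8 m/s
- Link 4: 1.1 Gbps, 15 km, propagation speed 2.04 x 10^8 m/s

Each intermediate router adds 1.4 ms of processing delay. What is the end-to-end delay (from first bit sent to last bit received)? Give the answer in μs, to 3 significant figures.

Transmission delay per hop = L/R = 800/1100000000 = 0.727273 μs; 4 hops → 2.90909 μs.
Propagation delays (d/s per hop): 135.5, 2.8, 90, 73.5294 μs; sum = 301.829 μs.
Processing at 3 router(s): 3 × 1.4 ms = 4200 μs.
End-to-end = 4500 μs.

4500 μs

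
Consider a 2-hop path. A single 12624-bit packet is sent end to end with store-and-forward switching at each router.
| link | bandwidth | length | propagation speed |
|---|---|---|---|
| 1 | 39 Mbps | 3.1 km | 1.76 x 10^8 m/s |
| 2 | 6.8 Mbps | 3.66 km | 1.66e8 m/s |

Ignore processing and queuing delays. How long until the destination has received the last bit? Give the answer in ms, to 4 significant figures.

Transmission delays (L/R per hop): 0.323692, 1.85647 ms; sum = 2.18016 ms.
Propagation delays (d/s per hop): 0.0176136, 0.0220482 ms; sum = 0.0396618 ms.
End-to-end = 2.220 ms.

2.220 ms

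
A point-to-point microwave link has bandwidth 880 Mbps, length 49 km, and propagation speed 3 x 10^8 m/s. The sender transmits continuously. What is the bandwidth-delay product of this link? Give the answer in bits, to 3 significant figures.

144000 bits

Propagation delay = 49000 / 300000000 = 0.000163333 s.
BDP = R × t_prop = 880000000 × 0.000163333 = 143733 bits.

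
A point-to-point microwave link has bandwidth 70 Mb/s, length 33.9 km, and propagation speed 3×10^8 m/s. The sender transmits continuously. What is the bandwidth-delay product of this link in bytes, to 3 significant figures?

989 bytes

Propagation delay = 33900 / 300000000 = 0.000113 s.
BDP = R × t_prop = 70000000 × 0.000113 = 7910 bits.
In bytes: 7910/8 = 989 bytes.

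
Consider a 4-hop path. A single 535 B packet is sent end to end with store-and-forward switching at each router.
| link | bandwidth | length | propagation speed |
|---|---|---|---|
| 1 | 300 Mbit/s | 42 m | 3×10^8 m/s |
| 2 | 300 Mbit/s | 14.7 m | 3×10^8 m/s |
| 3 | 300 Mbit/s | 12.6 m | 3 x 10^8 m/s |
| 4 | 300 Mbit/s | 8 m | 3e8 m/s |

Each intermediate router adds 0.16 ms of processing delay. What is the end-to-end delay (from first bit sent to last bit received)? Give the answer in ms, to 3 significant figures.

L = 535 × 8 = 4280 bits.
Transmission delay per hop = L/R = 4280/300000000 = 0.0142667 ms; 4 hops → 0.0570667 ms.
Propagation delays (d/s per hop): 0.00014, 4.9e-05, 4.2e-05, 2.66667e-05 ms; sum = 0.000257667 ms.
Processing at 3 router(s): 3 × 0.16 ms = 0.48 ms.
End-to-end = 0.537 ms.

0.537 ms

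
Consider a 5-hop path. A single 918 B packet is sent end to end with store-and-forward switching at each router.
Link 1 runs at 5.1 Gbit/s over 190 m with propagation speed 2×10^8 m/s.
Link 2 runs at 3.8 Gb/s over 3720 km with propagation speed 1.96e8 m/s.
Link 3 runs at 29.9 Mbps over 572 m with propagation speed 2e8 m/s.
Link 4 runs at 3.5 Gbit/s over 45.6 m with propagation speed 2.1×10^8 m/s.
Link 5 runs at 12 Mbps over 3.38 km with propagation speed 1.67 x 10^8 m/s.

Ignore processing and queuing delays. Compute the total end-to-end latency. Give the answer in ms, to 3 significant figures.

19.9 ms

L = 918 × 8 = 7344 bits.
Transmission delays (L/R per hop): 0.00144, 0.00193263, 0.245619, 0.00209829, 0.612 ms; sum = 0.86309 ms.
Propagation delays (d/s per hop): 0.00095, 18.9796, 0.00286, 0.000217143, 0.0202395 ms; sum = 19.0039 ms.
End-to-end = 19.9 ms.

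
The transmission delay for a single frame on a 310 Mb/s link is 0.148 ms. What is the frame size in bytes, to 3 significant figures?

5740 bytes

L = R × t_tx = 310000000 b/s × 0.000148 s = 45880 bits.
In bytes: 45880 / 8 = 5740 bytes.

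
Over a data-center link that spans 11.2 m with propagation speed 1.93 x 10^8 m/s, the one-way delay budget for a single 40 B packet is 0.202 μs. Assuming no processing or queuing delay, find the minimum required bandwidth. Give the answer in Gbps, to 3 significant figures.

2.22 Gbps

L = 320 bits.
Propagation delay = 11.2 / 193000000 = 0.0580311 μs.
Transmission budget = 0.202 − 0.0580311 = 0.143969 μs.
R ≥ L / t_tx = 320 bits / 1.43969e-07 s = 2.22 Gbps.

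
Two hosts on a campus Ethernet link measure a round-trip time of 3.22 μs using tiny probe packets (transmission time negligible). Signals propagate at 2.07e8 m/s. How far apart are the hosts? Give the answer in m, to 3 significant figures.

333 m

One-way propagation = RTT/2 = 1.61 μs.
d = s × t = 2.07e+08 × 1.61e-06 = 333 m.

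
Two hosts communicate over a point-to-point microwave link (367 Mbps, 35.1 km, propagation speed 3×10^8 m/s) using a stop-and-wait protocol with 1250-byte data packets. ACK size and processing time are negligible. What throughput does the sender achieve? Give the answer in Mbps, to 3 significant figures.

t_tx = L/R = 10000/367000000 = 2.7248e-05 s.
t_prop = 35100/300000000 = 0.000117 s; RTT = 0.000234 s.
Cycle = t_tx + RTT = 0.000261248 s.
Throughput = L / cycle = 10000 / 0.000261248 = 38.3 Mbps.

38.3 Mbps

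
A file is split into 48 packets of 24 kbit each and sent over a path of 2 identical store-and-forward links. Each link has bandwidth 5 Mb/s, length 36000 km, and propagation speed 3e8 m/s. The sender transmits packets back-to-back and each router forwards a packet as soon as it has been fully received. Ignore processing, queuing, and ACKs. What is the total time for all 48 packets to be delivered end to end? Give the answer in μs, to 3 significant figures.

475000 μs

Per-hop transmission t_tx = L/R = 24000/5000000 = 4800 μs.
Per-hop propagation t_prop = 36000000/300000000 = 120000 μs.
Pipeline fill: first packet needs 2·t_tx to clear all hops; remaining 47 packets each add one t_tx.
Total = (2+48-1)·t_tx + 2·t_prop = 49·4800 + 2·120000 = 475000 μs.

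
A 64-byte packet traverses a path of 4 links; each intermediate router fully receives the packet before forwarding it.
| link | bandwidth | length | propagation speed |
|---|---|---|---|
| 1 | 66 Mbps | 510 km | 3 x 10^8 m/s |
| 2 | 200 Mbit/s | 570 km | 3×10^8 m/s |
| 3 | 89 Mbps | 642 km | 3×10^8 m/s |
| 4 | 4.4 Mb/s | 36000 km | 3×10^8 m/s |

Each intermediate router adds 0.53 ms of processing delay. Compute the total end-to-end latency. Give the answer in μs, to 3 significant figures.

L = 64 × 8 = 512 bits.
Transmission delays (L/R per hop): 7.75758, 2.56, 5.75281, 116.364 μs; sum = 132.434 μs.
Propagation delays (d/s per hop): 1700, 1900, 2140, 120000 μs; sum = 125740 μs.
Processing at 3 router(s): 3 × 0.53 ms = 1590 μs.
End-to-end = 127000 μs.

127000 μs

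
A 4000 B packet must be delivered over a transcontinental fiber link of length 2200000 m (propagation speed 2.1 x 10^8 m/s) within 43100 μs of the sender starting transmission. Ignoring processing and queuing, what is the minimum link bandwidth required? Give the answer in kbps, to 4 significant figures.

L = 32000 bits.
Propagation delay = 2200000 / 210000000 = 10476.2 μs.
Transmission budget = 43100 − 10476.2 = 32623.8 μs.
R ≥ L / t_tx = 32000 bits / 0.0326238 s = 980.9 kbps.

980.9 kbps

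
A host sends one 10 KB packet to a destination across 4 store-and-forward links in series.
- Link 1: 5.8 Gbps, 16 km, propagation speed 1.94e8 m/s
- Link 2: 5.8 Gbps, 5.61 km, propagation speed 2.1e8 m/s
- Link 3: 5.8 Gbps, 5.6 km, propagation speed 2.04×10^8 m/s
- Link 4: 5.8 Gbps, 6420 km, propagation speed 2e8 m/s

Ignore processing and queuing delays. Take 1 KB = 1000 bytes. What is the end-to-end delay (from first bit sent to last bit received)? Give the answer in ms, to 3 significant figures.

L = 80000 bits.
Transmission delay per hop = L/R = 80000/5800000000 = 0.0137931 ms; 4 hops → 0.0551724 ms.
Propagation delays (d/s per hop): 0.0824742, 0.0267143, 0.027451, 32.1 ms; sum = 32.2366 ms.
End-to-end = 32.3 ms.

32.3 ms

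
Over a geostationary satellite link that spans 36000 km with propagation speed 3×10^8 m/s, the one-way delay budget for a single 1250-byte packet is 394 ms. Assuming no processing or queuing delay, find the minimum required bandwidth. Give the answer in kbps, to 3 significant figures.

L = 10000 bits.
Propagation delay = 36000000 / 300000000 = 120 ms.
Transmission budget = 394 − 120 = 274 ms.
R ≥ L / t_tx = 10000 bits / 0.274 s = 36.5 kbps.

36.5 kbps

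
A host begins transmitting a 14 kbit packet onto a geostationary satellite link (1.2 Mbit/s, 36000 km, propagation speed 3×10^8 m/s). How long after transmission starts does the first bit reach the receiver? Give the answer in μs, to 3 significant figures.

First bit experiences only propagation delay: d/s = 36000000/300000000 = 120000 μs.

120000 μs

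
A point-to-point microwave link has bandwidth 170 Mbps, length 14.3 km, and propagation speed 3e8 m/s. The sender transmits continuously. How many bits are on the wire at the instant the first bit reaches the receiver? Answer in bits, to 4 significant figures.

8103 bits

Propagation delay = 14300 / 300000000 = 4.76667e-05 s.
BDP = R × t_prop = 170000000 × 4.76667e-05 = 8103.33 bits.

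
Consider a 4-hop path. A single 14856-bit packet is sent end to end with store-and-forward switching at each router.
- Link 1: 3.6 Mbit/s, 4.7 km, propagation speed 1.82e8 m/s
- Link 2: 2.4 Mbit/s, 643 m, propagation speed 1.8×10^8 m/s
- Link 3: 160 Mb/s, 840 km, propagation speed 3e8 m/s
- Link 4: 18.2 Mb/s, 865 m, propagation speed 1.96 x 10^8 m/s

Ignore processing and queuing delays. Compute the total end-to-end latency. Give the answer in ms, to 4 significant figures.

14.06 ms

Transmission delays (L/R per hop): 4.12667, 6.19, 0.09285, 0.816264 ms; sum = 11.2258 ms.
Propagation delays (d/s per hop): 0.0258242, 0.00357222, 2.8, 0.00441327 ms; sum = 2.83381 ms.
End-to-end = 14.06 ms.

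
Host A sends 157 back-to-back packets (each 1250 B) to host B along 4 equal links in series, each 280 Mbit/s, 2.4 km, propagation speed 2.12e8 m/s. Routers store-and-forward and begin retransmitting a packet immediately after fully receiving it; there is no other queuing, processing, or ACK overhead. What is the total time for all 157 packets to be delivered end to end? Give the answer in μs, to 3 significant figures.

Per-hop transmission t_tx = L/R = 10000/280000000 = 35.7143 μs.
Per-hop propagation t_prop = 2400/212000000 = 11.3208 μs.
Pipeline fill: first packet needs 4·t_tx to clear all hops; remaining 156 packets each add one t_tx.
Total = (4+157-1)·t_tx + 4·t_prop = 160·35.7143 + 4·11.3208 = 5760 μs.

5760 μs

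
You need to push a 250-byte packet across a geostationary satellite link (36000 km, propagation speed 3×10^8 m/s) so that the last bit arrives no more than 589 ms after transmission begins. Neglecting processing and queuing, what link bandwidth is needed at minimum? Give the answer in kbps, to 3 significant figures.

4.26 kbps

L = 2000 bits.
Propagation delay = 36000000 / 300000000 = 120 ms.
Transmission budget = 589 − 120 = 469 ms.
R ≥ L / t_tx = 2000 bits / 0.469 s = 4.26 kbps.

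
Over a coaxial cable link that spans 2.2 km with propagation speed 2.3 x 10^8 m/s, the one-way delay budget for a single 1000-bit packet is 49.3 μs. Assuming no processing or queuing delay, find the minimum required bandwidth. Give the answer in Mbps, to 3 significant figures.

25.2 Mbps

Propagation delay = 2200 / 2.3e+08 = 9.56522 μs.
Transmission budget = 49.3 − 9.56522 = 39.7348 μs.
R ≥ L / t_tx = 1000 bits / 3.97348e-05 s = 25.2 Mbps.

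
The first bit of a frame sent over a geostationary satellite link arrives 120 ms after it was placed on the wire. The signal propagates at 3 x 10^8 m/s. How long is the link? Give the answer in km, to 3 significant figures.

d = s × t_prop = 300000000 × 0.12 = 36000 km.

36000 km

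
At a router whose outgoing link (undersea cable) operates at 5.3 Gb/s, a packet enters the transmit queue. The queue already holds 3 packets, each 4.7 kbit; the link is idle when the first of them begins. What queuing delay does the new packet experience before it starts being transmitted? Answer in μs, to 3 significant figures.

Each queued packet: L/R = 4700/5300000000 = 0.886792 μs.
3 queued → 2.66038 μs.
Queuing delay = 2.66 μs.

2.66 μs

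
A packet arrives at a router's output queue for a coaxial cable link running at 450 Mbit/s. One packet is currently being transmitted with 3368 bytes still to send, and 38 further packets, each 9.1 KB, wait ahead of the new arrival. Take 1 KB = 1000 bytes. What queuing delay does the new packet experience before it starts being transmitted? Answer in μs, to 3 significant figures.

Each queued packet: L/R = 72800/450000000 = 161.778 μs.
38 queued → 6147.56 μs.
Plus remaining 26944 bits of current packet: 59.8756 μs.
Queuing delay = 6210 μs.

6210 μs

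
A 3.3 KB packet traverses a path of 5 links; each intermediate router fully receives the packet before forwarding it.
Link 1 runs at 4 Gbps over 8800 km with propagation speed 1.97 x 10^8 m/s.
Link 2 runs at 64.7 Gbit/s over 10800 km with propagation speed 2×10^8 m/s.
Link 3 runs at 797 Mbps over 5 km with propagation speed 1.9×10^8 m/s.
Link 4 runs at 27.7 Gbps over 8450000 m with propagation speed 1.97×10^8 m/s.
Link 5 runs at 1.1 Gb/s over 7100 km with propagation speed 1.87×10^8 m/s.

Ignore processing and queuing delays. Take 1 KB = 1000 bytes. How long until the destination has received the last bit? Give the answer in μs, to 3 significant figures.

180000 μs

L = 26400 bits.
Transmission delays (L/R per hop): 6.6, 0.408037, 33.1242, 0.953069, 24 μs; sum = 65.0853 μs.
Propagation delays (d/s per hop): 44670.1, 54000, 26.3158, 42893.4, 37967.9 μs; sum = 179558 μs.
End-to-end = 180000 μs.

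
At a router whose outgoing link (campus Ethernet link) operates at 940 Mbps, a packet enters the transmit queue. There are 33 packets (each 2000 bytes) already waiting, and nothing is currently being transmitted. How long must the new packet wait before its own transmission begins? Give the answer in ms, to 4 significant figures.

Each queued packet: L/R = 16000/940000000 = 0.0170213 ms.
33 queued → 0.561702 ms.
Queuing delay = 0.5617 ms.

0.5617 ms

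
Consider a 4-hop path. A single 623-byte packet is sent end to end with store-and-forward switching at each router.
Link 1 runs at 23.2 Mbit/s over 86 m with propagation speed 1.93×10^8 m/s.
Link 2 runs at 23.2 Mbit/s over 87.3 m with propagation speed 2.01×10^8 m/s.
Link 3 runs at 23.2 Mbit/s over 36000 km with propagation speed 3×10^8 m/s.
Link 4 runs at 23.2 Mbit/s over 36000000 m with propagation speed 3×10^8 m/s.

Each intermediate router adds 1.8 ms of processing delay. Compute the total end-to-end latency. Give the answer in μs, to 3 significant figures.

246000 μs

L = 623 × 8 = 4984 bits.
Transmission delay per hop = L/R = 4984/23200000 = 214.828 μs; 4 hops → 859.31 μs.
Propagation delays (d/s per hop): 0.445596, 0.434328, 120000, 120000 μs; sum = 240001 μs.
Processing at 3 router(s): 3 × 1.8 ms = 5400 μs.
End-to-end = 246000 μs.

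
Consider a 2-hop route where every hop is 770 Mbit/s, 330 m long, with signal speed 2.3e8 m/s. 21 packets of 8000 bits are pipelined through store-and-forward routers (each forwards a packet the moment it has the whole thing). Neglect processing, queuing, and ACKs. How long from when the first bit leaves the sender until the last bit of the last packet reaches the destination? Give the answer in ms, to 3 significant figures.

Per-hop transmission t_tx = L/R = 8000/770000000 = 0.0103896 ms.
Per-hop propagation t_prop = 330/2.3e+08 = 0.00143478 ms.
Pipeline fill: first packet needs 2·t_tx to clear all hops; remaining 20 packets each add one t_tx.
Total = (2+21-1)·t_tx + 2·t_prop = 22·0.0103896 + 2·0.00143478 = 0.231 ms.

0.231 ms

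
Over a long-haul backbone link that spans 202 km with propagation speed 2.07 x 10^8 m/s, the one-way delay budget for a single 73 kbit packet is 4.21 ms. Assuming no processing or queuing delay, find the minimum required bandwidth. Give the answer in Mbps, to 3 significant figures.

22.6 Mbps

Propagation delay = 202000 / 2.07e+08 = 0.975845 ms.
Transmission budget = 4.21 − 0.975845 = 3.23415 ms.
R ≥ L / t_tx = 73000 bits / 0.00323415 s = 22.6 Mbps.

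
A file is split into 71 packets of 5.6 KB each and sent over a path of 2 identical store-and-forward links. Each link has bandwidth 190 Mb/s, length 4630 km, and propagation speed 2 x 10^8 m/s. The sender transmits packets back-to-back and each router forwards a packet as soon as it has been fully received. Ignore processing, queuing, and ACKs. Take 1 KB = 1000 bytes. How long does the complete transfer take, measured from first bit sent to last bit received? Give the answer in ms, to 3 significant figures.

Per-hop transmission t_tx = L/R = 44800/190000000 = 0.235789 ms.
Per-hop propagation t_prop = 4630000/200000000 = 23.15 ms.
Pipeline fill: first packet needs 2·t_tx to clear all hops; remaining 70 packets each add one t_tx.
Total = (2+71-1)·t_tx + 2·t_prop = 72·0.235789 + 2·23.15 = 63.3 ms.

63.3 ms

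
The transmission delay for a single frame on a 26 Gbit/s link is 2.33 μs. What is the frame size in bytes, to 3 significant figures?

L = R × t_tx = 26000000000 b/s × 2.33e-06 s = 60580 bits.
In bytes: 60580 / 8 = 7570 bytes.

7570 bytes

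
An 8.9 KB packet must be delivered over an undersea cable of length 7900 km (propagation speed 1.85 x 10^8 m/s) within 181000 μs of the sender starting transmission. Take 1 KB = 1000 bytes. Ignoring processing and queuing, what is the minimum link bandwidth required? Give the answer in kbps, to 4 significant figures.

L = 71200 bits.
Propagation delay = 7900000 / 185000000 = 42702.7 μs.
Transmission budget = 181000 − 42702.7 = 138297 μs.
R ≥ L / t_tx = 71200 bits / 0.138297 s = 514.8 kbps.

514.8 kbps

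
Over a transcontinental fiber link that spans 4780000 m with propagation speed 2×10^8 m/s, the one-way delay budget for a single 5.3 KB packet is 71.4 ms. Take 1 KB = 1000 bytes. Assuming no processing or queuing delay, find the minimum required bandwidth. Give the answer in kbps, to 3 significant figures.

893 kbps

L = 42400 bits.
Propagation delay = 4780000 / 200000000 = 23.9 ms.
Transmission budget = 71.4 − 23.9 = 47.5 ms.
R ≥ L / t_tx = 42400 bits / 0.0475 s = 893 kbps.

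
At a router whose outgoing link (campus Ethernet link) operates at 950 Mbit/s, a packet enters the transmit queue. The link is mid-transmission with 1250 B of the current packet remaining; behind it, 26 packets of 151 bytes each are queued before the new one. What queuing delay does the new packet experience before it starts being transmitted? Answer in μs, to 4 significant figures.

43.59 μs

Each queued packet: L/R = 1208/950000000 = 1.27158 μs.
26 queued → 33.0611 μs.
Plus remaining 10000 bits of current packet: 10.5263 μs.
Queuing delay = 43.59 μs.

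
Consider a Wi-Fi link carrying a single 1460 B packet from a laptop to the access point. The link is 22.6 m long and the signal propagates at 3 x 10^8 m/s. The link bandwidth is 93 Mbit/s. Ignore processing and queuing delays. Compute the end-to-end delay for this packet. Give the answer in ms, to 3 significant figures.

0.126 ms

L = 1460 × 8 = 11680 bits.
Transmission delay = L/R = 11680 / 93000000 = 0.125591 ms.
Propagation delay = d/s = 22.6 m / 300000000 m/s = 7.53333e-05 ms.
Total = 0.126 ms.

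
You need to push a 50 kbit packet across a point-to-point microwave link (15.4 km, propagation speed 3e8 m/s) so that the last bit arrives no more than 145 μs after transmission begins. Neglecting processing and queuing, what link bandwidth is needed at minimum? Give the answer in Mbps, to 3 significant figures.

534 Mbps

Propagation delay = 15400 / 300000000 = 51.3333 μs.
Transmission budget = 145 − 51.3333 = 93.6667 μs.
R ≥ L / t_tx = 50000 bits / 9.36667e-05 s = 534 Mbps.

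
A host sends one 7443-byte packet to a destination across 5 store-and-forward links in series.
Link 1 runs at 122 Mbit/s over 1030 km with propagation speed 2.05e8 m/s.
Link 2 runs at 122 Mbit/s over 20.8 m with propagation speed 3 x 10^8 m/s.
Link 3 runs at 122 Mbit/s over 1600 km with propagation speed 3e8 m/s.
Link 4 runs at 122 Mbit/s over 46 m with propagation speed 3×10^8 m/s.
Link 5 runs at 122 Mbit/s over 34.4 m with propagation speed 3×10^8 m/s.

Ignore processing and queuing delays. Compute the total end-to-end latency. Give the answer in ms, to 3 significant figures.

12.8 ms

L = 7443 × 8 = 59544 bits.
Transmission delay per hop = L/R = 59544/122000000 = 0.488066 ms; 5 hops → 2.44033 ms.
Propagation delays (d/s per hop): 5.02439, 6.93333e-05, 5.33333, 0.000153333, 0.000114667 ms; sum = 10.3581 ms.
End-to-end = 12.8 ms.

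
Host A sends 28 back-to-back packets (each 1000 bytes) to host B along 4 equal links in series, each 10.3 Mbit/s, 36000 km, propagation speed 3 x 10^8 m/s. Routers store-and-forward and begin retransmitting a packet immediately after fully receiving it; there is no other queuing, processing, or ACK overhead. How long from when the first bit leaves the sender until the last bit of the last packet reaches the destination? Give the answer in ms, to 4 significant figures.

Per-hop transmission t_tx = L/R = 8000/10300000 = 0.776699 ms.
Per-hop propagation t_prop = 36000000/300000000 = 120 ms.
Pipeline fill: first packet needs 4·t_tx to clear all hops; remaining 27 packets each add one t_tx.
Total = (4+28-1)·t_tx + 4·t_prop = 31·0.776699 + 4·120 = 504.1 ms.

504.1 ms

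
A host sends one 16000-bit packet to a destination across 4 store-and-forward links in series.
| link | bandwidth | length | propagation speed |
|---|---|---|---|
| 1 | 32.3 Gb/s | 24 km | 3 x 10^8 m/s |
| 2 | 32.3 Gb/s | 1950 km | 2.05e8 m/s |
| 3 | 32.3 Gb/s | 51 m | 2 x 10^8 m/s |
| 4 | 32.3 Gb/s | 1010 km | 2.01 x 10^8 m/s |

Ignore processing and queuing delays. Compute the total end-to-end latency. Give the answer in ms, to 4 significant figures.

14.62 ms

Transmission delay per hop = L/R = 16000/3.23e+10 = 0.000495356 ms; 4 hops → 0.00198142 ms.
Propagation delays (d/s per hop): 0.08, 9.5122, 0.000255, 5.02488 ms; sum = 14.6173 ms.
End-to-end = 14.62 ms.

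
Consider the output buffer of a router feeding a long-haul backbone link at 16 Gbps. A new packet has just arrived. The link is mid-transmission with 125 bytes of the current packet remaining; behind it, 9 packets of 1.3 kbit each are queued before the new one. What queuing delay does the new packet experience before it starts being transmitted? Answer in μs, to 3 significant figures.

0.794 μs

Each queued packet: L/R = 1300/16000000000 = 0.08125 μs.
9 queued → 0.73125 μs.
Plus remaining 1000 bits of current packet: 0.0625 μs.
Queuing delay = 0.794 μs.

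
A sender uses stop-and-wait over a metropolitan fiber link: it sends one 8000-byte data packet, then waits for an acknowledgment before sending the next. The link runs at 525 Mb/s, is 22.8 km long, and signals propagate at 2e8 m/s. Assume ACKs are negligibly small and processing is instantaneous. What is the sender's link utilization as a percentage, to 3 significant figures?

t_tx = L/R = 64000/525000000 = 0.000121905 s.
t_prop = 22800/200000000 = 0.000114 s; RTT = 0.000228 s.
Cycle = t_tx + RTT = 0.000349905 s.
Utilization = t_tx / cycle = 0.000121905/0.000349905 = 34.8 %.

34.8 %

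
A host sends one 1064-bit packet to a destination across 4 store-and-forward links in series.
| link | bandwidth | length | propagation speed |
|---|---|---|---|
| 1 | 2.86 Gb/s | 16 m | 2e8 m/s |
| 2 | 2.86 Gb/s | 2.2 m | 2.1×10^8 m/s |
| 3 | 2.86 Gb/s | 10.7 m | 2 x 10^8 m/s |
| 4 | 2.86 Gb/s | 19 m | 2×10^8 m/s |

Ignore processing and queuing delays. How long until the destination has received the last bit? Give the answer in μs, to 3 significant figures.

1.73 μs

Transmission delay per hop = L/R = 1064/2860000000 = 0.372028 μs; 4 hops → 1.48811 μs.
Propagation delays (d/s per hop): 0.08, 0.0104762, 0.0535, 0.095 μs; sum = 0.238976 μs.
End-to-end = 1.73 μs.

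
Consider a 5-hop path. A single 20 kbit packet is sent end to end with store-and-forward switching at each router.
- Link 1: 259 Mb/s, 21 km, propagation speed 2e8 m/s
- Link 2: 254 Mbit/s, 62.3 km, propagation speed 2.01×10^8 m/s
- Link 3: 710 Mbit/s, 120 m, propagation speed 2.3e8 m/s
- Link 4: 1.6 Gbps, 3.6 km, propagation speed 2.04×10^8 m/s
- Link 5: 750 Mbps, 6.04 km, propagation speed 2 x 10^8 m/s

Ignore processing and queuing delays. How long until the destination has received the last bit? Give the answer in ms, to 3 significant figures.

0.687 ms

L = 20000 bits.
Transmission delays (L/R per hop): 0.0772201, 0.0787402, 0.028169, 0.0125, 0.0266667 ms; sum = 0.223296 ms.
Propagation delays (d/s per hop): 0.105, 0.30995, 0.000521739, 0.0176471, 0.0302 ms; sum = 0.463319 ms.
End-to-end = 0.687 ms.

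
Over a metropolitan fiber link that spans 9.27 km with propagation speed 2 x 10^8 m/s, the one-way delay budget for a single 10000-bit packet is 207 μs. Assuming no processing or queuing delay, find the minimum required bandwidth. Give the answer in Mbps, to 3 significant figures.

Propagation delay = 9270 / 200000000 = 46.35 μs.
Transmission budget = 207 − 46.35 = 160.65 μs.
R ≥ L / t_tx = 10000 bits / 0.00016065 s = 62.2 Mbps.

62.2 Mbps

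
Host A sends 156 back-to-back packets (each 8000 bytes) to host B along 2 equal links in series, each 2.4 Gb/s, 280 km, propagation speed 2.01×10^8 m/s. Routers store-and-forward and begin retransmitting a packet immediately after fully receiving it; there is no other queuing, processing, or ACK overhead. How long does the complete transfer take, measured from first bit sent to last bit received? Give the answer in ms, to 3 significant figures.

Per-hop transmission t_tx = L/R = 64000/2400000000 = 0.0266667 ms.
Per-hop propagation t_prop = 280000/2.01e+08 = 1.39303 ms.
Pipeline fill: first packet needs 2·t_tx to clear all hops; remaining 155 packets each add one t_tx.
Total = (2+156-1)·t_tx + 2·t_prop = 157·0.0266667 + 2·1.39303 = 6.97 ms.

6.97 ms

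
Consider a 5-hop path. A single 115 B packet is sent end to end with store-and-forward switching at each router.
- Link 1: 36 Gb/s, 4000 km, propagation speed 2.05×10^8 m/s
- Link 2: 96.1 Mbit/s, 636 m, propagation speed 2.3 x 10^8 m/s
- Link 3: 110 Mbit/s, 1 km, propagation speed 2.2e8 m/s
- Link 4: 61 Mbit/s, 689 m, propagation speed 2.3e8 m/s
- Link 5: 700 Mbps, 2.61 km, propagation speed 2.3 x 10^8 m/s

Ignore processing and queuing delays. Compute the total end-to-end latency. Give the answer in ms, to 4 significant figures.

19.57 ms

L = 115 × 8 = 920 bits.
Transmission delays (L/R per hop): 2.55556e-05, 0.00957336, 0.00836364, 0.015082, 0.00131429 ms; sum = 0.0343588 ms.
Propagation delays (d/s per hop): 19.5122, 0.00276522, 0.00454545, 0.00299565, 0.0113478 ms; sum = 19.5338 ms.
End-to-end = 19.57 ms.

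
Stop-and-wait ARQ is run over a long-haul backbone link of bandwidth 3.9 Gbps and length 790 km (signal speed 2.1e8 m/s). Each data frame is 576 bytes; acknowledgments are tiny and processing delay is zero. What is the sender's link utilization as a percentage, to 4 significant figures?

0.01570 %

t_tx = L/R = 4608/3900000000 = 1.18154e-06 s.
t_prop = 790000/210000000 = 0.0037619 s; RTT = 0.00752381 s.
Cycle = t_tx + RTT = 0.00752499 s.
Utilization = t_tx / cycle = 1.18154e-06/0.00752499 = 0.01570 %.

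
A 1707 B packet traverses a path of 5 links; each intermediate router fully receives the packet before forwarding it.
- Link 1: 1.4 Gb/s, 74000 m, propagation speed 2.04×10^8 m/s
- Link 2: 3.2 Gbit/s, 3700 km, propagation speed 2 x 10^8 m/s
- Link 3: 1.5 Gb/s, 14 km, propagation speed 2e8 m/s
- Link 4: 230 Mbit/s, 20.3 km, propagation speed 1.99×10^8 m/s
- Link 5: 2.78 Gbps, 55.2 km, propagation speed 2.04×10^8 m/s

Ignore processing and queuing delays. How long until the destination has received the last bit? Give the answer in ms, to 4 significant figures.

19.39 ms

L = 1707 × 8 = 13656 bits.
Transmission delays (L/R per hop): 0.00975429, 0.0042675, 0.009104, 0.0593739, 0.00491223 ms; sum = 0.0874119 ms.
Propagation delays (d/s per hop): 0.362745, 18.5, 0.07, 0.10201, 0.270588 ms; sum = 19.3053 ms.
End-to-end = 19.39 ms.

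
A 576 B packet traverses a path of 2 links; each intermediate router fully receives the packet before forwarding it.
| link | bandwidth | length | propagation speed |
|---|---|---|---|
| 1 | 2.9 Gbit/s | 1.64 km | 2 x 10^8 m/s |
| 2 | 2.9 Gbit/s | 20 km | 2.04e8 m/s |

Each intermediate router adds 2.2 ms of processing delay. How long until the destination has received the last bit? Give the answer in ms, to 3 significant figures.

L = 576 × 8 = 4608 bits.
Transmission delay per hop = L/R = 4608/2900000000 = 0.00158897 ms; 2 hops → 0.00317793 ms.
Propagation delays (d/s per hop): 0.0082, 0.0980392 ms; sum = 0.106239 ms.
Processing at 1 router(s): 1 × 2.2 ms = 2.2 ms.
End-to-end = 2.31 ms.

2.31 ms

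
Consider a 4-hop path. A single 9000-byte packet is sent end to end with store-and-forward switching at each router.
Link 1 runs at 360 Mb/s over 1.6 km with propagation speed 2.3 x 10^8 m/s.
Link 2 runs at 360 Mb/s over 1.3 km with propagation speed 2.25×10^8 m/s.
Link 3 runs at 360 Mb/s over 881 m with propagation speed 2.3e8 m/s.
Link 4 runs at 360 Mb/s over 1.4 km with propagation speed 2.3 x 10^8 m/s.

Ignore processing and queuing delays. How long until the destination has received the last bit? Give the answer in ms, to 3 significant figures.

0.823 ms

L = 9000 × 8 = 72000 bits.
Transmission delay per hop = L/R = 72000/360000000 = 0.2 ms; 4 hops → 0.8 ms.
Propagation delays (d/s per hop): 0.00695652, 0.00577778, 0.00383043, 0.00608696 ms; sum = 0.0226517 ms.
End-to-end = 0.823 ms.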